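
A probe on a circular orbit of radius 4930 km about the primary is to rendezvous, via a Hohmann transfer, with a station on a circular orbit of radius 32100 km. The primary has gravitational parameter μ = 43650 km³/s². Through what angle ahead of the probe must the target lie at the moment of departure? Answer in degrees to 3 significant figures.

The Hohmann ellipse has a_t = (r₁ + r₂)/2 = 18515 km.
The half-period of the transfer ellipse is t = π√(a_t³/μ) = 37880 s.
Target angular speed ω₂ = √(μ/r₂³) = 3.633×10^-5 rad/s.
Angle swept by the target during transfer: ω₂·t = 1.3762 rad = 78.85°.
Arrival is 180° from departure on the ellipse, so φ = 180° − 78.85° = 101°.

φ = 101°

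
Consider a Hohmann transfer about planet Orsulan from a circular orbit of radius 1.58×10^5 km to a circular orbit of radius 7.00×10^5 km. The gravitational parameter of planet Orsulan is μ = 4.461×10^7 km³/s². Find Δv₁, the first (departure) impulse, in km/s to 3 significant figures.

Δv₁ = 4.66 km/s

Semi-major axis of the transfer orbit: a_t = (1.580×10^5 + 7.000×10^5)/2 = 4.290×10^5 km.
Circular speed at r = 1.580×10^5 km: v_c = √(μ/r) = 16.803 km/s.
Vis-viva on the transfer ellipse at r = 1.580×10^5 km gives v_t = √[μ(2/r − 1/a_t)] = 21.464 km/s.
Δv₁ = |v_t − v_c| = |21.464 − 16.803| = 4.661 km/s.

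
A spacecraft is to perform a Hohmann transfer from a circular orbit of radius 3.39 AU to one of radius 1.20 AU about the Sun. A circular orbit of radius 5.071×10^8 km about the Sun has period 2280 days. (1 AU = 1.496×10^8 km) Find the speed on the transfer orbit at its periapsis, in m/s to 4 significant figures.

v = 33040 m/s

From Kepler's third law T² = 4π²r³/μ at r = 5.071×10^8 km, T = 2280 days = 2280 × 86400 s = 1.96992×10^8 s: μ = 4π²r³/T² = 1.32661×10^11 km³/s².
In km: r₁ = 3.39 × 1.496×10^8 = 5.07144×10^8 km; r₂ = 1.20 × 1.496×10^8 = 1.7952×10^8 km.
The Hohmann ellipse has a_t = (r₁ + r₂)/2 = 3.43332×10^8 km.
At periapsis, r = 1.7952×10^8 km.
From the vis-viva equation, v = √[μ(2/r − 1/a_t)] = 33.04 km/s.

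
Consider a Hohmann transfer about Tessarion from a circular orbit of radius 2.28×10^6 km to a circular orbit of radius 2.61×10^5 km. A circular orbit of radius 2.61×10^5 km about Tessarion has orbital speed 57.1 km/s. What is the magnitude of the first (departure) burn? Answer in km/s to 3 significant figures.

Δv₁ = 10.6 km/s

From the circular-orbit relation v² = μ/r at r = 2.61×10^5 km: μ = v²r = (57.1)² × 2.61×10^5 = 8.50967×10^8 km³/s².
Semi-major axis of the transfer orbit: a_t = (2.280×10^6 + 2.610×10^5)/2 = 1.2705×10^6 km.
Circular speed at r = 2.280×10^6 km: v_c = √(μ/r) = 19.32 km/s.
Transfer-orbit speed at the same r (vis-viva, a = a_t): v_t = √[μ(2/r − 1/a_t)] = 8.756 km/s.
Δv₁ = |v_t − v_c| = |8.756 − 19.32| = 10.56 km/s.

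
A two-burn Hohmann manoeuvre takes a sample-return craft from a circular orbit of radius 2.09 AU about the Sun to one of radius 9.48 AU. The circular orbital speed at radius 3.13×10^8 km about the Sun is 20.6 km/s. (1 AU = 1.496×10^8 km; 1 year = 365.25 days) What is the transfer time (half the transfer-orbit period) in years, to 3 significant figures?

From the circular-orbit relation v² = μ/r at r = 3.13×10^8 km: μ = v²r = (20.6)² × 3.13×10^8 = 1.32825×10^11 km³/s².
In km: r₁ = 2.09 × 1.496×10^8 = 3.12664×10^8 km; r₂ = 9.48 × 1.496×10^8 = 1.418208×10^9 km.
The Hohmann ellipse has a_t = (r₁ + r₂)/2 = 8.65436×10^8 km.
Transfer time t = π√(a_t³/μ) = π√((8.65436×10^8)³ / 1.32825×10^11) = 2.1946×10^8 s.
Converting: 2.1946×10^8 s ÷ 3.15576×10^7 s/year (365.25 × 86400) = 6.95 years.

t = 6.95 years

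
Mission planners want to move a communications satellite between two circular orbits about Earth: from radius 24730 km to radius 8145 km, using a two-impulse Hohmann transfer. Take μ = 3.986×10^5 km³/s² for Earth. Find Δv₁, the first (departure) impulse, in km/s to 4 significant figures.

Δv₁ = 1.189 km/s

Semi-major axis of the transfer orbit: a_t = (24730 + 8145)/2 = 16437.5 km.
Circular speed at r = 24730 km: v_c = √(μ/r) = 4.015 km/s.
Transfer-orbit speed at the same r (vis-viva, a = a_t): v_t = √[μ(2/r − 1/a_t)] = 2.826 km/s.
Δv₁ = |v_t − v_c| = |2.826 − 4.015| = 1.189 km/s.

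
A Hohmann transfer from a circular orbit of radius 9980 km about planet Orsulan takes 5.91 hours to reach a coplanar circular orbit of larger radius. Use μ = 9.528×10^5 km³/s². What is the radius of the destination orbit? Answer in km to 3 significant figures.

r₂ = 60500 km

Transfer time t = 5.91 hours = 21276 s, and t = π√(a_t³/μ).
So a_t = (μ t²/π²)^(1/3) = (9.528×10^5 × (21276)² / π²)^(1/3) = 35223 km.
Since a_t = (r₁ + r₂)/2, r₂ = 2a_t − r₁ = 2×35223 − 9980 = 60466 km.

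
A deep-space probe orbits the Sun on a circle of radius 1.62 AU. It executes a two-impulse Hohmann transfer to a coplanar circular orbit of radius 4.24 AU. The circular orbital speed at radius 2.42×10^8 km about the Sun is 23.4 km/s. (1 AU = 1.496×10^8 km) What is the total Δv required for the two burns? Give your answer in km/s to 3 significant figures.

From the circular-orbit relation v² = μ/r at r = 2.42×10^8 km: μ = v²r = (23.4)² × 2.42×10^8 = 1.32510×10^11 km³/s².
In km: r₁ = 1.62 × 1.496×10^8 = 2.42352×10^8 km; r₂ = 4.24 × 1.496×10^8 = 6.34304×10^8 km.
Transfer-ellipse semi-major axis a_t = (r₁ + r₂)/2 = (2.42352×10^8 + 6.34304×10^8)/2 = 4.38328×10^8 km.
At r₁ the circular-orbit speed is v₁ = √(μ/r₁) = 23.383 km/s.
Transfer-orbit speed at r₁ (vis-viva equation): v_p = √[μ(2/r₁ − 1/a_t)] = 28.129 km/s.
First burn Δv₁ = |v_p − v₁| = 4.746 km/s.
At r₂, v₂ = √(μ/r₂) = 14.4536 km/s.
Transfer-orbit speed at r₂: v_a = √[μ(2/r₂ − 1/a_t)] = 10.7473 km/s.
Second burn Δv₂ = |v₂ − v_a| = 3.706 km/s.
Δv = Δv₁ + Δv₂ = 4.746 + 3.706 = 8.452 km/s.

Δv = 8.45 km/s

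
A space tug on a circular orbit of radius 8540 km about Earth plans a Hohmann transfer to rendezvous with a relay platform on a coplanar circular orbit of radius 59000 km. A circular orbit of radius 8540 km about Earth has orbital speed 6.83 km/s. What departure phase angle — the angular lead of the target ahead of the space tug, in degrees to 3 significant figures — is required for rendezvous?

From the circular-orbit relation v² = μ/r at r = 8540 km: μ = v²r = (6.83)² × 8540 = 3.98382×10^5 km³/s².
The Hohmann ellipse has a_t = (r₁ + r₂)/2 = 33770 km.
The half-period of the transfer ellipse is t = π√(a_t³/μ) = 30890 s.
Target angular speed ω₂ = √(μ/r₂³) = 4.404×10^-5 rad/s.
Angle swept by the target during transfer: ω₂·t = 1.3604 rad = 77.95°.
The space tug traverses 180° on the transfer ellipse, so the target must lead by 180° − 77.95° = 102°.

φ = 102°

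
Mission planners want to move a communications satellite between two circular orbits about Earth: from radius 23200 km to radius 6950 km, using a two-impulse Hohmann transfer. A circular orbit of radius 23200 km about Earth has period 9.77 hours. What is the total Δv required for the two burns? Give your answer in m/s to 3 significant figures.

Δv = 3150 m/s

From Kepler's third law T² = 4π²r³/μ at r = 23200 km, T = 9.77 hours = 9.77 × 3600 s = 35172 s: μ = 4π²r³/T² = 3.98501×10^5 km³/s².
Semi-major axis of the transfer orbit: a_t = (23200 + 6950)/2 = 15075 km.
At r₁ the circular-orbit speed is v₁ = √(μ/r₁) = 4.144 km/s.
On the transfer ellipse at r₁, vis-viva gives v_a = √[μ(2/r₁ − 1/a_t)] = 2.814 km/s.
First burn Δv₁ = |v_a − v₁| = 1.330 km/s.
Circular speed at r₂: v₂ = √(μ/r₂) = 7.572 km/s.
Transfer-orbit speed at r₂: v_p = √[μ(2/r₂ − 1/a_t)] = 9.394 km/s.
Second burn Δv₂ = |v₂ − v_p| = 1.822 km/s.
Δv = Δv₁ + Δv₂ = 1.330 + 1.822 = 3.152 km/s.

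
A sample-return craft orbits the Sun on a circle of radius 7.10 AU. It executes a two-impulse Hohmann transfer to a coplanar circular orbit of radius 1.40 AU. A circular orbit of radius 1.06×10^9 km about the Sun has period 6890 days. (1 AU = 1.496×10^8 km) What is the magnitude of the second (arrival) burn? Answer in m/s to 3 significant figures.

Δv₂ = 7360 m/s

From Kepler's third law T² = 4π²r³/μ at r = 1.06×10^9 km, T = 6890 days = 6890 × 86400 s = 5.95296×10^8 s: μ = 4π²r³/T² = 1.32682×10^11 km³/s².
In km: r₁ = 7.10 × 1.496×10^8 = 1.06216×10^9 km; r₂ = 1.40 × 1.496×10^8 = 2.0944×10^8 km.
Transfer-ellipse semi-major axis a_t = (r₁ + r₂)/2 = (1.06216×10^9 + 2.0944×10^8)/2 = 6.358×10^8 km.
On the circular orbit at r = 2.0944×10^8 km, v_c = √(μ/r) = 25.170 km/s.
Vis-viva on the transfer ellipse at r = 2.0944×10^8 km gives v_t = √[μ(2/r − 1/a_t)] = 32.532 km/s.
Δv₂ = |v_t − v_c| = |32.532 − 25.170| = 7.362 km/s.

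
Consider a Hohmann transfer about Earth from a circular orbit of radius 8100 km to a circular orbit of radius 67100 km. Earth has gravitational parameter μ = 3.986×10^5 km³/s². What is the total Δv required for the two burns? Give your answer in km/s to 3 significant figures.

Semi-major axis of the transfer orbit: a_t = (8100 + 67100)/2 = 37600 km.
Circular speed at r₁: v₁ = √(μ/r₁) = √(3.986×10^5/8100) = 7.015 km/s.
Transfer-orbit speed at r₁ (v² = μ(2/r − 1/a)): v_p = √[μ(2/r₁ − 1/a_t)] = 9.371 km/s.
First burn Δv₁ = |v_p − v₁| = 2.356 km/s.
Circular speed at r₂: v₂ = √(μ/r₂) = 2.437 km/s.
Transfer-orbit speed at r₂: v_a = √[μ(2/r₂ − 1/a_t)] = 1.131 km/s.
Second burn Δv₂ = |v₂ − v_a| = 1.306 km/s.
Total Δv = Δv₁ + Δv₂ = 3.662 km/s.

Δv = 3.66 km/s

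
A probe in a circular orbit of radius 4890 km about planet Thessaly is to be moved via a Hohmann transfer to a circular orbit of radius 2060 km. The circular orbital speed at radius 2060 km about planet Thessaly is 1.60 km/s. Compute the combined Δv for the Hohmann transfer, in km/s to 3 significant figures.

From the circular-orbit relation v² = μ/r at r = 2060 km: μ = v²r = (1.60)² × 2060 = 5273.60 km³/s².
Transfer-ellipse semi-major axis a_t = (r₁ + r₂)/2 = (4890 + 2060)/2 = 3475 km.
Circular speed at r₁: v₁ = √(μ/r₁) = √(5273.60/4890) = 1.0385 km/s.
Transfer-orbit speed at r₁ (vis-viva): v_a = √[μ(2/r₁ − 1/a_t)] = 0.79957 km/s.
First burn Δv₁ = |v_a − v₁| = 0.2389 km/s.
Circular speed at r₂: v₂ = √(μ/r₂) = 1.600 km/s.
Transfer-orbit speed at r₂: v_p = √[μ(2/r₂ − 1/a_t)] = 1.898 km/s.
Second burn Δv₂ = |v₂ − v_p| = 0.2980 km/s.
Total Δv = Δv₁ + Δv₂ = 0.5369 km/s.

Δv = 0.537 km/s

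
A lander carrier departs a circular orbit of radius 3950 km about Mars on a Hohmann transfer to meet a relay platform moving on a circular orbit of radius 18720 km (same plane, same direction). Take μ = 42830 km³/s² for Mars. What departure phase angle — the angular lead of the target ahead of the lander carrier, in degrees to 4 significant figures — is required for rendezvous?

φ = 95.19°

Transfer-ellipse semi-major axis a_t = (r₁ + r₂)/2 = (3950 + 18720)/2 = 11335 km.
The half-period of the transfer ellipse is t = π√(a_t³/μ) = 18319 s.
Target angular speed ω₂ = √(μ/r₂³) = 8.0801×10^-5 rad/s.
Angle swept by the target during transfer: ω₂·t = 1.4802 rad = 84.81°.
Arrival is 180° from departure on the ellipse, so φ = 180° − 84.81° = 95.19°.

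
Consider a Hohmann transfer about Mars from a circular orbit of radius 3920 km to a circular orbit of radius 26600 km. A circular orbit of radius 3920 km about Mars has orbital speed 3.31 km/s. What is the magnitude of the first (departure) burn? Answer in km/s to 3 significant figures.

From the circular-orbit relation v² = μ/r at r = 3920 km: μ = v²r = (3.31)² × 3920 = 42947.9 km³/s².
The Hohmann ellipse has a_t = (r₁ + r₂)/2 = 15260 km.
Circular speed at r = 3920 km: v_c = √(μ/r) = 3.310 km/s.
Transfer-orbit speed at the same r (vis-viva, a = a_t): v_t = √[μ(2/r − 1/a_t)] = 4.370 km/s.
Δv₁ = |v_t − v_c| = |4.370 − 3.310| = 1.060 km/s.

Δv₁ = 1.06 km/s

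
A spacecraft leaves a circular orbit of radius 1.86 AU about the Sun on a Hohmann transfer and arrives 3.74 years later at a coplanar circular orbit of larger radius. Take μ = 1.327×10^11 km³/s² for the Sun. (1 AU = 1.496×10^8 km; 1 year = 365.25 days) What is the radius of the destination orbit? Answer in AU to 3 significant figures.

r₂ = 5.79 AU

In km: r₁ = 1.86 × 1.496×10^8 = 2.78256×10^8 km.
Transfer time t = 3.74 years × 365.25 × 86400 s = 1.18025424×10^8 s, and t = π√(a_t³/μ).
So a_t = (μ t²/π²)^(1/3) = (1.327×10^11 × (1.18025424×10^8)² / π²)^(1/3) = 5.7215×10^8 km.
Since a_t = (r₁ + r₂)/2, r₂ = 2a_t − r₁ = 2×5.7215×10^8 − 2.78256×10^8 = 8.66044×10^8 km.
In AU: r₂ = 8.66044×10^8 / 1.496×10^8 = 5.79 AU.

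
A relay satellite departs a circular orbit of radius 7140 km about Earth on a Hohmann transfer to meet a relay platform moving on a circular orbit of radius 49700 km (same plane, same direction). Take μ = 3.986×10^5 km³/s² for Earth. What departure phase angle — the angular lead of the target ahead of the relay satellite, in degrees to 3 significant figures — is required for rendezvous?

φ = 102°

The Hohmann ellipse has a_t = (r₁ + r₂)/2 = 28420 km.
The half-period of the transfer ellipse is t = π√(a_t³/μ) = 23840.6 s.
The target's mean motion on its circular orbit is ω₂ = √(μ/r₂³) = 5.69815×10^-5 rad/s.
Angle swept by the target during transfer: ω₂·t = 1.35847 rad = 77.83°.
The relay satellite traverses 180° on the transfer ellipse, so the target must lead by 180° − 77.83° = 102°.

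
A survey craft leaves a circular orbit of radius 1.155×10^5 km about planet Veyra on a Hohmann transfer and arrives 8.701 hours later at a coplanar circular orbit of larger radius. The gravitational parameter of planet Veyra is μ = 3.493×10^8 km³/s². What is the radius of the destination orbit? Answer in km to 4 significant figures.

Transfer time t = 8.701 hours = 31323.6 s, and t = π√(a_t³/μ).
So a_t = (μ t²/π²)^(1/3) = (3.493×10^8 × (31323.6)² / π²)^(1/3) = 3.2625×10^5 km.
Since a_t = (r₁ + r₂)/2, r₂ = 2a_t − r₁ = 2×3.2625×10^5 − 1.155×10^5 = 5.370×10^5 km.

r₂ = 5.370×10^5 km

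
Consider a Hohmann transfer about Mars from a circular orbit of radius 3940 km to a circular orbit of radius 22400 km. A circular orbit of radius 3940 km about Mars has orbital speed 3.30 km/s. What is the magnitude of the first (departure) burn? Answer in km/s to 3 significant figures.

Δv₁ = 1.00 km/s

From the circular-orbit relation v² = μ/r at r = 3940 km: μ = v²r = (3.30)² × 3940 = 42906.6 km³/s².
Transfer-ellipse semi-major axis a_t = (r₁ + r₂)/2 = (3940 + 22400)/2 = 13170 km.
On the circular orbit at r = 3940 km, v_c = √(μ/r) = 3.300 km/s.
Transfer-orbit speed at the same r (vis-viva, a = a_t): v_t = √[μ(2/r − 1/a_t)] = 4.304 km/s.
Δv₁ = |v_t − v_c| = |4.304 − 3.300| = 1.004 km/s.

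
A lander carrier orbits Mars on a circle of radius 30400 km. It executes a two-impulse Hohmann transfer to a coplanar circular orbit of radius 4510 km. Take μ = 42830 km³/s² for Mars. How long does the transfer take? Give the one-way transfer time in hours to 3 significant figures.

t = 9.72 hours

Transfer-ellipse semi-major axis a_t = (r₁ + r₂)/2 = (30400 + 4510)/2 = 17455 km.
Half the transfer-orbit period gives t = π√(a_t³/μ) = 35007 s.
Converting: 35007 s ÷ 3600 s/hour = 9.72 hours.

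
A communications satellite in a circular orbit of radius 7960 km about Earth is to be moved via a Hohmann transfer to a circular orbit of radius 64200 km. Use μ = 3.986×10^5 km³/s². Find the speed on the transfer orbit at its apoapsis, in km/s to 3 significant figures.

Semi-major axis of the transfer orbit: a_t = (7960 + 64200)/2 = 36080 km.
The apoapsis of the transfer ellipse is at r = 64200 km.
Applying v² = μ(2/r − 1/a_t): v = 1.170 km/s.

v = 1.17 km/s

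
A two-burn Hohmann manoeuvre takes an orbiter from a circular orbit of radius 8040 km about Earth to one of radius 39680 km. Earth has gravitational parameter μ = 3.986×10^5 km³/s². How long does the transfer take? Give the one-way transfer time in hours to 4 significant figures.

t = 5.094 hours

The Hohmann ellipse has a_t = (r₁ + r₂)/2 = 23860 km.
Half the transfer-orbit period gives t = π√(a_t³/μ) = 18340 s.
Converting: 18340 s ÷ 3600 s/hour = 5.094 hours.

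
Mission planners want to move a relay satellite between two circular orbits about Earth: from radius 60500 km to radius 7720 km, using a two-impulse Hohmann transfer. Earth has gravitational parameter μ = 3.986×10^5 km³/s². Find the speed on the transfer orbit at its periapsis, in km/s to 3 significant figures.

v = 9.57 km/s

Semi-major axis of the transfer orbit: a_t = (60500 + 7720)/2 = 34110 km.
The periapsis of the transfer ellipse is at r = 7720 km.
Applying v² = μ(2/r − 1/a_t): v = 9.570 km/s.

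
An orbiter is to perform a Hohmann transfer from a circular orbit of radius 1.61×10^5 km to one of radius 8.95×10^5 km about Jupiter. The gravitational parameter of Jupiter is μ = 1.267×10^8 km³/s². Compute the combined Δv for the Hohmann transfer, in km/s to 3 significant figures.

The Hohmann ellipse has a_t = (r₁ + r₂)/2 = 5.280×10^5 km.
Circular speed at r₁: v₁ = √(μ/r₁) = √(1.267×10^8/1.610×10^5) = 28.0527 km/s.
Transfer-orbit speed at r₁ (vis-viva): v_p = √[μ(2/r₁ − 1/a_t)] = 36.5233 km/s.
First burn Δv₁ = |v_p − v₁| = 8.471 km/s.
At r₂, v₂ = √(μ/r₂) = 11.898 km/s.
Transfer-orbit speed at r₂: v_a = √[μ(2/r₂ − 1/a_t)] = 6.5701 km/s.
Second burn Δv₂ = |v₂ − v_a| = 5.328 km/s.
Total Δv = Δv₁ + Δv₂ = 13.80 km/s.

Δv = 13.8 km/s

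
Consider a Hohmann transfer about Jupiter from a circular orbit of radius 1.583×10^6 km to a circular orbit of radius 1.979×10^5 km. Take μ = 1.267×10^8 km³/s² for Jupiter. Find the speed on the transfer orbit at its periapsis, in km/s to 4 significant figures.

v = 33.74 km/s

The Hohmann ellipse has a_t = (r₁ + r₂)/2 = 8.9045×10^5 km.
At periapsis, r = 1.979×10^5 km.
From the vis-viva equation, v = √[μ(2/r − 1/a_t)] = 33.74 km/s.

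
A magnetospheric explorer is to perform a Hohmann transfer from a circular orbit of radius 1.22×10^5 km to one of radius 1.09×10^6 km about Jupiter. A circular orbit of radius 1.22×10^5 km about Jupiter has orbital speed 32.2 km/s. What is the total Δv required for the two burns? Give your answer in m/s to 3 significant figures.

Δv = 16900 m/s

From the circular-orbit relation v² = μ/r at r = 1.22×10^5 km: μ = v²r = (32.2)² × 1.22×10^5 = 1.26494×10^8 km³/s².
The Hohmann ellipse has a_t = (r₁ + r₂)/2 = 6.060×10^5 km.
Circular speed at r₁: v₁ = √(μ/r₁) = √(1.26494×10^8/1.220×10^5) = 32.20 km/s.
On the transfer ellipse at r₁, vis-viva gives v_p = √[μ(2/r₁ − 1/a_t)] = 43.18 km/s.
First burn Δv₁ = |v_p − v₁| = 10.98 km/s.
At r₂, v₂ = √(μ/r₂) = 10.7726 km/s.
Transfer-orbit speed at r₂: v_a = √[μ(2/r₂ − 1/a_t)] = 4.83355 km/s.
Second burn Δv₂ = |v₂ − v_a| = 5.939 km/s.
Total Δv = Δv₁ + Δv₂ = 16.92 km/s.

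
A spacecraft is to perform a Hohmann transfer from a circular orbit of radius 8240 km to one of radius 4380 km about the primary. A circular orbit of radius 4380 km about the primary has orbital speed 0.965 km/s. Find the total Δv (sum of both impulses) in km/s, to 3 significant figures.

Δv = 0.255 km/s

From the circular-orbit relation v² = μ/r at r = 4380 km: μ = v²r = (0.965)² × 4380 = 4078.77 km³/s².
Semi-major axis of the transfer orbit: a_t = (8240 + 4380)/2 = 6310 km.
At r₁ the circular-orbit speed is v₁ = √(μ/r₁) = 0.7036 km/s.
On the transfer ellipse at r₁, vis-viva equation gives v_a = √[μ(2/r₁ − 1/a_t)] = 0.5862 km/s.
First burn Δv₁ = |v_a − v₁| = 0.1174 km/s.
Circular speed at r₂: v₂ = √(μ/r₂) = 0.96500 km/s.
Transfer-orbit speed at r₂: v_p = √[μ(2/r₂ − 1/a_t)] = 1.1027 km/s.
Second burn Δv₂ = |v₂ − v_p| = 0.1377 km/s.
Total Δv = Δv₁ + Δv₂ = 0.2551 km/s.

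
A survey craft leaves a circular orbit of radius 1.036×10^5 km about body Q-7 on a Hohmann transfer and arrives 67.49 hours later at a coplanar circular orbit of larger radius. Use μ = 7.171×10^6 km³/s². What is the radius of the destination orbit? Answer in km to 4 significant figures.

Transfer time t = 67.49 hours = 2.42964×10^5 s, and t = π√(a_t³/μ).
So a_t = (μ t²/π²)^(1/3) = (7.171×10^6 × (2.42964×10^5)² / π²)^(1/3) = 3.5004×10^5 km.
Since a_t = (r₁ + r₂)/2, r₂ = 2a_t − r₁ = 2×3.5004×10^5 − 1.036×10^5 = 5.9648×10^5 km.

r₂ = 5.965×10^5 km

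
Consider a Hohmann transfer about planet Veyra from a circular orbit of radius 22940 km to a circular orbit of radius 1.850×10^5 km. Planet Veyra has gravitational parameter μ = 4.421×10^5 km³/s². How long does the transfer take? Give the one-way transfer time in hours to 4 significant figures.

Semi-major axis of the transfer orbit: a_t = (22940 + 1.850×10^5)/2 = 1.0397×10^5 km.
Half the transfer-orbit period gives t = π√(a_t³/μ) = 1.584×10^5 s.
Converting: 1.584×10^5 s ÷ 3600 s/hour = 44.00 hours.

t = 44.00 hours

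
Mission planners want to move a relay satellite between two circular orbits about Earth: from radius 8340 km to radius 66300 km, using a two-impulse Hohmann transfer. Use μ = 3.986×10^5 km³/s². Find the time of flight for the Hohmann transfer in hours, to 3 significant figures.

Semi-major axis of the transfer orbit: a_t = (8340 + 66300)/2 = 37320 km.
By Kepler's third law the transfer-orbit period is T = 2π√(a_t³/μ), so t = T/2 = 35880 s.
Converting: 35880 s ÷ 3600 s/hour = 9.97 hours.

t = 9.97 hours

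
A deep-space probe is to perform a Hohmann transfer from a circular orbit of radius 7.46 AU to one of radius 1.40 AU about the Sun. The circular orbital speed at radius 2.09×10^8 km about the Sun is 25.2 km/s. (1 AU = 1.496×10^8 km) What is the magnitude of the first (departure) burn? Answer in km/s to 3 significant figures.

Δv₁ = 4.77 km/s

From the circular-orbit relation v² = μ/r at r = 2.09×10^8 km: μ = v²r = (25.2)² × 2.09×10^8 = 1.32723×10^11 km³/s².
In km: r₁ = 7.46 × 1.496×10^8 = 1.116016×10^9 km; r₂ = 1.40 × 1.496×10^8 = 2.0944×10^8 km.
Semi-major axis of the transfer orbit: a_t = (1.116016×10^9 + 2.0944×10^8)/2 = 6.62728×10^8 km.
On the circular orbit at r = 1.116016×10^9 km, v_c = √(μ/r) = 10.9053 km/s.
Vis-viva on the transfer ellipse at r = 1.116016×10^9 km gives v_t = √[μ(2/r − 1/a_t)] = 6.13057 km/s.
Δv₁ = |v_t − v_c| = |6.13057 − 10.9053| = 4.775 km/s.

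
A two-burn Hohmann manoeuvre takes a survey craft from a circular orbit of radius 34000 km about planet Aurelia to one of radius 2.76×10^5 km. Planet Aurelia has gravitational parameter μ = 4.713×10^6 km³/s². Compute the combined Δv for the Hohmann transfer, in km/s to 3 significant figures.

Δv = 6.13 km/s

Semi-major axis of the transfer orbit: a_t = (34000 + 2.760×10^5)/2 = 1.550×10^5 km.
At r₁ the circular-orbit speed is v₁ = √(μ/r₁) = 11.774 km/s.
Transfer-orbit speed at r₁ (v² = μ(2/r − 1/a)): v_p = √[μ(2/r₁ − 1/a_t)] = 15.711 km/s.
First burn Δv₁ = |v_p − v₁| = 3.937 km/s.
At r₂, v₂ = √(μ/r₂) = 4.132 km/s.
Transfer-orbit speed at r₂: v_a = √[μ(2/r₂ − 1/a_t)] = 1.935 km/s.
Second burn Δv₂ = |v₂ − v_a| = 2.197 km/s.
Δv = Δv₁ + Δv₂ = 3.937 + 2.197 = 6.134 km/s.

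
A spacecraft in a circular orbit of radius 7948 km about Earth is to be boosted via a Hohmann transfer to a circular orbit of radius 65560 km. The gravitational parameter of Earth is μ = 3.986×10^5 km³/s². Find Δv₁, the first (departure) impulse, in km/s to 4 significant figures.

Semi-major axis of the transfer orbit: a_t = (7948 + 65560)/2 = 36754 km.
On the circular orbit at r = 7948 km, v_c = √(μ/r) = 7.082 km/s.
Transfer-orbit speed at the same r (vis-viva, a = a_t): v_t = √[μ(2/r − 1/a_t)] = 9.458 km/s.
Δv₁ = |v_t − v_c| = |9.458 − 7.082| = 2.376 km/s.

Δv₁ = 2.376 km/s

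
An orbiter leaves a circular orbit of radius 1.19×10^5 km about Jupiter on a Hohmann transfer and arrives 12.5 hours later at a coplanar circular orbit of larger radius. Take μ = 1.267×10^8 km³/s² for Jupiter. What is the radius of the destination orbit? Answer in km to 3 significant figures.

r₂ = 4.73×10^5 km

Transfer time t = 12.5 hours = 45000 s, and t = π√(a_t³/μ).
So a_t = (μ t²/π²)^(1/3) = (1.267×10^8 × (45000)² / π²)^(1/3) = 2.9623×10^5 km.
Since a_t = (r₁ + r₂)/2, r₂ = 2a_t − r₁ = 2×2.9623×10^5 − 1.190×10^5 = 4.7346×10^5 km.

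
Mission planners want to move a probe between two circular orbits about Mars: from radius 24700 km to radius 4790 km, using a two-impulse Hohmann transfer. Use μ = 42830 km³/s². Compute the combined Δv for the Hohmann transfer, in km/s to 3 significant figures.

The Hohmann ellipse has a_t = (r₁ + r₂)/2 = 14745 km.
At r₁ the circular-orbit speed is v₁ = √(μ/r₁) = 1.3168 km/s.
Transfer-orbit speed at r₁ (vis-viva equation): v_a = √[μ(2/r₁ − 1/a_t)] = 0.75053 km/s.
First burn Δv₁ = |v_a − v₁| = 0.5663 km/s.
At r₂, v₂ = √(μ/r₂) = 2.990242 km/s.
Transfer-orbit speed at r₂: v_p = √[μ(2/r₂ − 1/a_t)] = 3.870191 km/s.
Second burn Δv₂ = |v₂ − v_p| = 0.8799 km/s.
Δv = Δv₁ + Δv₂ = 0.5663 + 0.8799 = 1.446 km/s.

Δv = 1.45 km/s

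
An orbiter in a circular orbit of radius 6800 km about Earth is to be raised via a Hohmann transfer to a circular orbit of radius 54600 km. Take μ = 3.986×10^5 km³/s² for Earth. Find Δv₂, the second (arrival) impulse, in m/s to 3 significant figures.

Transfer-ellipse semi-major axis a_t = (r₁ + r₂)/2 = (6800 + 54600)/2 = 30700 km.
On the circular orbit at r = 54600 km, v_c = √(μ/r) = 2.702 km/s.
Vis-viva on the transfer ellipse at r = 54600 km gives v_t = √[μ(2/r − 1/a_t)] = 1.272 km/s.
Δv₂ = |v_t − v_c| = |1.272 − 2.702| = 1.430 km/s.

Δv₂ = 1430 m/s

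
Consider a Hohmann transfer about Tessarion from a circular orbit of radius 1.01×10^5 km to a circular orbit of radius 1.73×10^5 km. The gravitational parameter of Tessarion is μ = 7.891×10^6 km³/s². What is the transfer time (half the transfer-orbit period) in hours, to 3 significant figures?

t = 15.8 hours

Semi-major axis of the transfer orbit: a_t = (1.010×10^5 + 1.730×10^5)/2 = 1.370×10^5 km.
Transfer time t = π√(a_t³/μ) = π√((1.370×10^5)³ / 7.891×10^6) = 56710 s.
Converting: 56710 s ÷ 3600 s/hour = 15.8 hours.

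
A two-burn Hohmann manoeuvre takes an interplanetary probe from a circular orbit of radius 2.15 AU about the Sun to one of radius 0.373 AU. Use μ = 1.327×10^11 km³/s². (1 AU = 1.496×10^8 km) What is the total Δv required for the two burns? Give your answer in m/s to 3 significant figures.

In km: r₁ = 2.15 × 1.496×10^8 = 3.2164×10^8 km; r₂ = 0.373 × 1.496×10^8 = 5.58008×10^7 km.
Transfer-ellipse semi-major axis a_t = (r₁ + r₂)/2 = (3.2164×10^8 + 5.58008×10^7)/2 = 1.887204×10^8 km.
Circular speed at r₁: v₁ = √(μ/r₁) = √(1.327×10^11/3.2164×10^8) = 20.311895 km/s.
Transfer-orbit speed at r₁ (vis-viva): v_a = √[μ(2/r₁ − 1/a_t)] = 11.044886 km/s.
First burn Δv₁ = |v_a − v₁| = 9.26701 km/s.
Circular speed at r₂: v₂ = √(μ/r₂) = 48.76579 km/s.
Transfer-orbit speed at r₂: v_p = √[μ(2/r₂ − 1/a_t)] = 63.66355 km/s.
Second burn Δv₂ = |v₂ − v_p| = 14.8978 km/s.
Total Δv = Δv₁ + Δv₂ = 24.16 km/s.

Δv = 24200 m/s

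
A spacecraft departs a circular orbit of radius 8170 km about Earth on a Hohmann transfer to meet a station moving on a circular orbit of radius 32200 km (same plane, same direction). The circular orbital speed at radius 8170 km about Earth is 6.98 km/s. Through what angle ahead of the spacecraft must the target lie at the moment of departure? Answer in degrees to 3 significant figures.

φ = 90.7°

From the circular-orbit relation v² = μ/r at r = 8170 km: μ = v²r = (6.98)² × 8170 = 3.98046×10^5 km³/s².
Semi-major axis of the transfer orbit: a_t = (8170 + 32200)/2 = 20185 km.
The half-period of the transfer ellipse is t = π√(a_t³/μ) = 14280 s.
Target angular speed ω₂ = √(μ/r₂³) = 1.0919×10^-4 rad/s.
Angle swept by the target during transfer: ω₂·t = 1.5592 rad = 89.34°.
The spacecraft traverses 180° on the transfer ellipse, so the target must lead by 180° − 89.34° = 90.7°.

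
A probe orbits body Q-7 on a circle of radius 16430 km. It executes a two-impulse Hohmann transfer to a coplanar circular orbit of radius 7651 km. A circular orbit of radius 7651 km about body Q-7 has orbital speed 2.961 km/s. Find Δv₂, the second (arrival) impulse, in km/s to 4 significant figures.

From the circular-orbit relation v² = μ/r at r = 7651 km: μ = v²r = (2.961)² × 7651 = 67080.3 km³/s².
The Hohmann ellipse has a_t = (r₁ + r₂)/2 = 12040.5 km.
Circular speed at r = 7651 km: v_c = √(μ/r) = 2.9610 km/s.
Vis-viva on the transfer ellipse at r = 7651 km gives v_t = √[μ(2/r − 1/a_t)] = 3.4589 km/s.
Δv₂ = |v_t − v_c| = |3.4589 − 2.9610| = 0.4979 km/s.

Δv₂ = 0.4979 km/s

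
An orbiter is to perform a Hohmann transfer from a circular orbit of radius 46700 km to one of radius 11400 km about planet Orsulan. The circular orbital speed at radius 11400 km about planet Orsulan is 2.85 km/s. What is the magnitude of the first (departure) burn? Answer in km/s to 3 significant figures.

Δv₁ = 0.526 km/s

From the circular-orbit relation v² = μ/r at r = 11400 km: μ = v²r = (2.85)² × 11400 = 92596.5 km³/s².
The Hohmann ellipse has a_t = (r₁ + r₂)/2 = 29050 km.
On the circular orbit at r = 46700 km, v_c = √(μ/r) = 1.4081 km/s.
Transfer-orbit speed at the same r (vis-viva, a = a_t): v_t = √[μ(2/r − 1/a_t)] = 0.88210 km/s.
Δv₁ = |v_t − v_c| = |0.88210 − 1.4081| = 0.5260 km/s.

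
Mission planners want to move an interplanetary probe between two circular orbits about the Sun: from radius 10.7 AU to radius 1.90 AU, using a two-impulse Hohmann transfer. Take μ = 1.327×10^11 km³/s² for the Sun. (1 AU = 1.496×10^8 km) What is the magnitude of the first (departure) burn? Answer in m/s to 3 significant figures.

Δv₁ = 4100 m/s

In km: r₁ = 10.7 × 1.496×10^8 = 1.60072×10^9 km; r₂ = 1.90 × 1.496×10^8 = 2.8424×10^8 km.
Semi-major axis of the transfer orbit: a_t = (1.60072×10^9 + 2.8424×10^8)/2 = 9.4248×10^8 km.
On the circular orbit at r = 1.60072×10^9 km, v_c = √(μ/r) = 9.105 km/s.
Vis-viva on the transfer ellipse at r = 1.60072×10^9 km gives v_t = √[μ(2/r − 1/a_t)] = 5.000 km/s.
Δv₁ = |v_t − v_c| = |5.000 − 9.105| = 4.105 km/s.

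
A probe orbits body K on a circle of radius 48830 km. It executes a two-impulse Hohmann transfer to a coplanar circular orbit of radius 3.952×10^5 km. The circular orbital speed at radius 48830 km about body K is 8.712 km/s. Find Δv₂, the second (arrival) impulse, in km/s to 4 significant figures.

From the circular-orbit relation v² = μ/r at r = 48830 km: μ = v²r = (8.712)² × 48830 = 3.70615×10^6 km³/s².
Semi-major axis of the transfer orbit: a_t = (48830 + 3.952×10^5)/2 = 2.22015×10^5 km.
On the circular orbit at r = 3.952×10^5 km, v_c = √(μ/r) = 3.062 km/s.
Transfer-orbit speed at the same r (vis-viva, a = a_t): v_t = √[μ(2/r − 1/a_t)] = 1.436 km/s.
Δv₂ = |v_t − v_c| = |1.436 − 3.062| = 1.626 km/s.

Δv₂ = 1.626 km/s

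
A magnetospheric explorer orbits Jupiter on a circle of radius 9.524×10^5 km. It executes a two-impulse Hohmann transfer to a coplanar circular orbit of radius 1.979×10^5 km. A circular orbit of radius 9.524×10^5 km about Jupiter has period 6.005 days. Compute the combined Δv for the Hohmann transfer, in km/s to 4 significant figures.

From Kepler's third law T² = 4π²r³/μ at r = 9.524×10^5 km, T = 6.005 days = 6.005 × 86400 s = 5.18832×10^5 s: μ = 4π²r³/T² = 1.26696×10^8 km³/s².
Transfer-ellipse semi-major axis a_t = (r₁ + r₂)/2 = (9.524×10^5 + 1.979×10^5)/2 = 5.7515×10^5 km.
Circular speed at r₁: v₁ = √(μ/r₁) = √(1.26696×10^8/9.524×10^5) = 11.5338 km/s.
Transfer-orbit speed at r₁ (vis-viva): v_a = √[μ(2/r₁ − 1/a_t)] = 6.76558 km/s.
First burn Δv₁ = |v_a − v₁| = 4.7682 km/s.
Circular speed at r₂: v₂ = √(μ/r₂) = 25.3023 km/s.
Transfer-orbit speed at r₂: v_p = √[μ(2/r₂ − 1/a_t)] = 32.5596 km/s.
Second burn Δv₂ = |v₂ − v_p| = 7.2573 km/s.
Total Δv = Δv₁ + Δv₂ = 12.03 km/s.

Δv = 12.03 km/s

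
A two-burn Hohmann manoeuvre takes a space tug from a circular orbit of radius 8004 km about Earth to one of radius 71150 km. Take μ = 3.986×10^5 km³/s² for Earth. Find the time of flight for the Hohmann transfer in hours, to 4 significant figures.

The Hohmann ellipse has a_t = (r₁ + r₂)/2 = 39577 km.
Half the transfer-orbit period gives t = π√(a_t³/μ) = 39180 s.
Converting: 39180 s ÷ 3600 s/hour = 10.88 hours.

t = 10.88 hours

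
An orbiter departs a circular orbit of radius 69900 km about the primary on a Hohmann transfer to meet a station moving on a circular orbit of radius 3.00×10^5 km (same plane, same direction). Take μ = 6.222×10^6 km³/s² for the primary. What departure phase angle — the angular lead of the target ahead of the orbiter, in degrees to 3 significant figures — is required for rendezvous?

φ = 92.9°

Transfer-ellipse semi-major axis a_t = (r₁ + r₂)/2 = (69900 + 3.000×10^5)/2 = 1.8495×10^5 km.
The half-period of the transfer ellipse is t = π√(a_t³/μ) = 1.0018×10^5 s.
Target angular speed ω₂ = √(μ/r₂³) = 1.5180×10^-5 rad/s.
Angle swept by the target during transfer: ω₂·t = 1.5207 rad = 87.13°.
The orbiter traverses 180° on the transfer ellipse, so the target must lead by 180° − 87.13° = 92.9°.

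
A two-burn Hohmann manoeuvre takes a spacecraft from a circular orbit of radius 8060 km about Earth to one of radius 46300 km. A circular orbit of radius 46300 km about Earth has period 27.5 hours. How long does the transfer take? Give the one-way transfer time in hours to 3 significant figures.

t = 6.18 hours

From Kepler's third law T² = 4π²r³/μ at r = 46300 km, T = 27.5 hours = 27.5 × 3600 s = 99000 s: μ = 4π²r³/T² = 3.99790×10^5 km³/s².
Semi-major axis of the transfer orbit: a_t = (8060 + 46300)/2 = 27180 km.
By Kepler's third law the transfer-orbit period is T = 2π√(a_t³/μ), so t = T/2 = 22260 s.
Converting: 22260 s ÷ 3600 s/hour = 6.18 hours.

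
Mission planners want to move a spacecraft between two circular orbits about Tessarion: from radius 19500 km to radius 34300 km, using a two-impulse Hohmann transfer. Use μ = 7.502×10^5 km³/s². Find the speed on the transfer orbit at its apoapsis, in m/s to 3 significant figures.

v = 3980 m/s

Semi-major axis of the transfer orbit: a_t = (19500 + 34300)/2 = 26900 km.
The apoapsis of the transfer ellipse is at r = 34300 km.
Vis-viva: v = √[μ(2/r − 1/a_t)] = √[7.502×10^5 × (2/34300 − 1/26900)] = 3.982 km/s.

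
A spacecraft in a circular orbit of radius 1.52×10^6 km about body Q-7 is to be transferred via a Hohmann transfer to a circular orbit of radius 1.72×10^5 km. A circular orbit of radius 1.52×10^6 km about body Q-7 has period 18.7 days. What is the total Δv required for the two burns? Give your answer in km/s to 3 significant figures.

Δv = 9.23 km/s

From Kepler's third law T² = 4π²r³/μ at r = 1.52×10^6 km, T = 18.7 days = 18.7 × 86400 s = 1.61568×10^6 s: μ = 4π²r³/T² = 5.31104×10^7 km³/s².
Transfer-ellipse semi-major axis a_t = (r₁ + r₂)/2 = (1.520×10^6 + 1.720×10^5)/2 = 8.460×10^5 km.
At r₁ the circular-orbit speed is v₁ = √(μ/r₁) = 5.91110 km/s.
Transfer-orbit speed at r₁ (vis-viva): v_a = √[μ(2/r₁ − 1/a_t)] = 2.66531 km/s.
First burn Δv₁ = |v_a − v₁| = 3.24579 km/s.
Circular speed at r₂: v₂ = √(μ/r₂) = 17.57218 km/s.
Transfer-orbit speed at r₂: v_p = √[μ(2/r₂ − 1/a_t)] = 23.55387 km/s.
Second burn Δv₂ = |v₂ − v_p| = 5.98169 km/s.
Δv = Δv₁ + Δv₂ = 3.24579 + 5.98169 = 9.227 km/s.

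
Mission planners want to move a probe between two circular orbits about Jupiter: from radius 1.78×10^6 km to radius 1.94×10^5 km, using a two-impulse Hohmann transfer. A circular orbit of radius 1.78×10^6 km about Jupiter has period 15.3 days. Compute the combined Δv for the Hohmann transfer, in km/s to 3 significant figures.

Δv = 13.5 km/s

From Kepler's third law T² = 4π²r³/μ at r = 1.78×10^6 km, T = 15.3 days = 15.3 × 86400 s = 1.32192×10^6 s: μ = 4π²r³/T² = 1.27412×10^8 km³/s².
The Hohmann ellipse has a_t = (r₁ + r₂)/2 = 9.870×10^5 km.
Circular speed at r₁: v₁ = √(μ/r₁) = √(1.27412×10^8/1.780×10^6) = 8.4605 km/s.
On the transfer ellipse at r₁, v² = μ(2/r − 1/a) gives v_a = √[μ(2/r₁ − 1/a_t)] = 3.7509 km/s.
First burn Δv₁ = |v_a − v₁| = 4.710 km/s.
At r₂, v₂ = √(μ/r₂) = 25.6274 km/s.
Transfer-orbit speed at r₂: v_p = √[μ(2/r₂ − 1/a_t)] = 34.4156 km/s.
Second burn Δv₂ = |v₂ − v_p| = 8.788 km/s.
Δv = Δv₁ + Δv₂ = 4.710 + 8.788 = 13.50 km/s.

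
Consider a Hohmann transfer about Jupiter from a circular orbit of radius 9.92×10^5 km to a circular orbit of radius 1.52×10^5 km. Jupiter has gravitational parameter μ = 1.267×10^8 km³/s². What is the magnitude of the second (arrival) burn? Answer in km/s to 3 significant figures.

Semi-major axis of the transfer orbit: a_t = (9.920×10^5 + 1.520×10^5)/2 = 5.720×10^5 km.
On the circular orbit at r = 1.520×10^5 km, v_c = √(μ/r) = 28.87 km/s.
Vis-viva on the transfer ellipse at r = 1.520×10^5 km gives v_t = √[μ(2/r − 1/a_t)] = 38.02 km/s.
Δv₂ = |v_t − v_c| = |38.02 − 28.87| = 9.150 km/s.

Δv₂ = 9.15 km/s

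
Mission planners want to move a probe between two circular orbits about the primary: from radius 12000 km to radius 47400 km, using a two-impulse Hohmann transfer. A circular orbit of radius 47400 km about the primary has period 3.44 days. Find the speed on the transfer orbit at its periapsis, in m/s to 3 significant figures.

v = 2520 m/s

From Kepler's third law T² = 4π²r³/μ at r = 47400 km, T = 3.44 days = 3.44 × 86400 s = 2.97216×10^5 s: μ = 4π²r³/T² = 47593.8 km³/s².
Transfer-ellipse semi-major axis a_t = (r₁ + r₂)/2 = (12000 + 47400)/2 = 29700 km.
At periapsis, r = 12000 km.
Vis-viva: v = √[μ(2/r − 1/a_t)] = √[47593.8 × (2/12000 − 1/29700)] = 2.516 km/s.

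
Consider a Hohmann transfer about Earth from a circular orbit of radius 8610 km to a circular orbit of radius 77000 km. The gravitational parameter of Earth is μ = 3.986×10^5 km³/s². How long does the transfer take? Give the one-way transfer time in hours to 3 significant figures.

t = 12.2 hours

The Hohmann ellipse has a_t = (r₁ + r₂)/2 = 42805 km.
Transfer time t = π√(a_t³/μ) = π√((42805)³ / 3.986×10^5) = 44070 s.
Converting: 44070 s ÷ 3600 s/hour = 12.2 hours.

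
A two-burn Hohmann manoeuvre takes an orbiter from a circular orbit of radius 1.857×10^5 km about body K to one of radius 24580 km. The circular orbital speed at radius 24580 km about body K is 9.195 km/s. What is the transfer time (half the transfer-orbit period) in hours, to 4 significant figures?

t = 20.64 hours

From the circular-orbit relation v² = μ/r at r = 24580 km: μ = v²r = (9.195)² × 24580 = 2.07819×10^6 km³/s².
Transfer-ellipse semi-major axis a_t = (r₁ + r₂)/2 = (1.857×10^5 + 24580)/2 = 1.0514×10^5 km.
Transfer time t = π√(a_t³/μ) = π√((1.0514×10^5)³ / 2.07819×10^6) = 74290 s.
Converting: 74290 s ÷ 3600 s/hour = 20.64 hours.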